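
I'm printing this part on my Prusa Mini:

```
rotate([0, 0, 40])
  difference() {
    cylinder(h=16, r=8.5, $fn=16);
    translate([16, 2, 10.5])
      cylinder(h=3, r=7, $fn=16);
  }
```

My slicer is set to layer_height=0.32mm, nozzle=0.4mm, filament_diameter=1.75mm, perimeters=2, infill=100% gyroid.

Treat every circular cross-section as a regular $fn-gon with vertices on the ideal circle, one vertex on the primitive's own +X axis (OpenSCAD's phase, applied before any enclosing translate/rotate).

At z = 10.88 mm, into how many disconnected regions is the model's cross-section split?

At z = 10.88 mm: the r=8.5 cylinder contributes a regular 16-gon of circumradius 8.5; the r=7 cylinder at (16, 2) contributes a regular 16-gon of circumradius 7; Taking the first minus the rest: starting from the r=8.5 cylinder, the r=7 cylinder at (16, 2) misses the remaining region (no effect) — 1 connected region; (rotated 40° about Z; rotation is an isometry so areas/perimeters/island counts are preserved). The result has 1 disconnected region.

1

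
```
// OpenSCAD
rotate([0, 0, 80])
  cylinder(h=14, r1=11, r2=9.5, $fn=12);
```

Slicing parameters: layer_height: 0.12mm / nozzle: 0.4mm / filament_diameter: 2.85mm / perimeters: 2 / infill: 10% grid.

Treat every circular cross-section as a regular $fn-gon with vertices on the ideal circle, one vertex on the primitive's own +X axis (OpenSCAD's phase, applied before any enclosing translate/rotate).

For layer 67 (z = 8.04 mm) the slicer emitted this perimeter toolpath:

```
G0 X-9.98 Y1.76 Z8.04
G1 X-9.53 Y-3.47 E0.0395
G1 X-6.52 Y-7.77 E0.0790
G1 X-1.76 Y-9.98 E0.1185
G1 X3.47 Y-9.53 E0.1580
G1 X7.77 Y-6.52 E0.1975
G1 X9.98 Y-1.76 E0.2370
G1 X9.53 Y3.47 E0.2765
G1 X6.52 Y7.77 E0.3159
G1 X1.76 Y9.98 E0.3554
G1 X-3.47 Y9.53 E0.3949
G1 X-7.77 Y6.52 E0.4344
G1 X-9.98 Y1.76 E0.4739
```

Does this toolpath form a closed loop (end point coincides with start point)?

Start point (G0): (-9.98, 1.76). End point (last G1): the path returns to the start — closed.

yes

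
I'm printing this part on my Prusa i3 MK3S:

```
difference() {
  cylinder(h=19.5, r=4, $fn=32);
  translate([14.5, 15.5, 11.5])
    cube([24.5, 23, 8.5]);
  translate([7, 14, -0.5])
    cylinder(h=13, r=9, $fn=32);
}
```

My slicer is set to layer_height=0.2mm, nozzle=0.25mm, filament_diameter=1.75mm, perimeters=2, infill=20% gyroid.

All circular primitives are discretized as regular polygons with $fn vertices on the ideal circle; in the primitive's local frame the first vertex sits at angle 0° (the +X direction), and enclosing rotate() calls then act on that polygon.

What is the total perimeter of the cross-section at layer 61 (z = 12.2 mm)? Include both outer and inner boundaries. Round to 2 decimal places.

At z = 12.2 mm: the r=4 cylinder contributes a regular 32-gon of circumradius 4 (perimeter = 2·32·4.000·sin(180°/32) = 25.09 mm); the cube at (14.5, 15.5) is present — its section is the full 24.5×23 rectangle (perimeter 95.00 mm); the r=9 cylinder at (7, 14) contributes a regular 32-gon of circumradius 9 (perimeter = 2·32·9.000·sin(180°/32) = 56.46 mm); Taking the first minus the rest: starting from the r=4 cylinder, the 24.5×23 cube at (14.5, 15.5) misses the remaining region (no effect); the r=9 cylinder at (7, 14) misses the remaining region (no effect) — boundary = 25.09 mm. Overall, the cross-section is a single solid region. Total boundary length (outer) = 25.09 mm.

25.09 mm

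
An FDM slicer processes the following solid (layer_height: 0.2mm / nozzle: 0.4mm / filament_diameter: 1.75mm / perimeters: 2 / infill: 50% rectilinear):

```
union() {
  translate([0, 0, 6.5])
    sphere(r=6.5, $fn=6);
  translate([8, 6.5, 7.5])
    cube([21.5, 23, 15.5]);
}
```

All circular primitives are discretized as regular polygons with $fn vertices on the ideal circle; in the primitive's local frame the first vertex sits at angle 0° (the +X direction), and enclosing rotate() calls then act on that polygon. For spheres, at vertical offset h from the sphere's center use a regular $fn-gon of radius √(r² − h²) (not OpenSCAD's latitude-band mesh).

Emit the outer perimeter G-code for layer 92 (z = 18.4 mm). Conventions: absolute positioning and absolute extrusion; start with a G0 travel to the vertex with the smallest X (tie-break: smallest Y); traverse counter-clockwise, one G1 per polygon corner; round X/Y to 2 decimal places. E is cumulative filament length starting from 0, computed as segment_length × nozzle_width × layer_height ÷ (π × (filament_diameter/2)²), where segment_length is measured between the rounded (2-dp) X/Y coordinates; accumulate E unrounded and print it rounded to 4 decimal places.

G0 X8.00 Y6.50 Z18.40
G1 X29.50 Y6.50 E0.7151
G1 X29.50 Y29.50 E1.4801
G1 X8.00 Y29.50 E2.1952
G1 X8.00 Y6.50 E2.9602

At z = 18.4 mm: the sphere does not reach this height (|z−center|=11.900 > r=6.5); the 21.5×23 cube at (8, 6.5) contributes its full rectangle; Merging all regions: only the 21.5×23 cube at (8, 6.5) is present, so the union is just that shape — 1 connected region. The outline is a single polygon with 4 vertices. Extrusion per mm of travel: 0.4 × 0.2 / (π × 0.875²) = 0.033260. Accumulating E over each segment gives final E = 2.9602.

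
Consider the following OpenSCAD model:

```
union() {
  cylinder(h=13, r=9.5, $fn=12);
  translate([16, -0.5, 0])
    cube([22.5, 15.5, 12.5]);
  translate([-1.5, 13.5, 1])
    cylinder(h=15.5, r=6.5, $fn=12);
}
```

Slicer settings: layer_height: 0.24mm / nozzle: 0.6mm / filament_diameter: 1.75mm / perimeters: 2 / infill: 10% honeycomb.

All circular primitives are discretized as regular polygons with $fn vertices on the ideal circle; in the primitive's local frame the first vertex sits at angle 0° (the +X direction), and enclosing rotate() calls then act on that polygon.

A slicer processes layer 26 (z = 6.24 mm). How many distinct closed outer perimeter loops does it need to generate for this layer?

At z = 6.24 mm: the r=9.5 cylinder gives a regular 12-gon of circumradius 9.5 (constant along its height); the cube at (16, -0.5) (footprint 22.5×15.5) is included at this height; the r=6.5 cylinder at (-1.5, 13.5) gives a regular 12-gon of circumradius 6.5 (constant along its height); Merging all regions: the regions partially overlap (shared area 10.55 mm²), so overlapping operands fuse into one piece — 2 connected regions. The result has 2 disconnected regions.

2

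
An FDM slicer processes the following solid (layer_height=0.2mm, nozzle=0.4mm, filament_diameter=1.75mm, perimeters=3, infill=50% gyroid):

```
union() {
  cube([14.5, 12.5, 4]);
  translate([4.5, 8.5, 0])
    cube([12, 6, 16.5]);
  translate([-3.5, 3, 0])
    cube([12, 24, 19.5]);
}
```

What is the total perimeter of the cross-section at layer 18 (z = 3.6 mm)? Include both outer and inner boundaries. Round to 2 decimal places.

94.00 mm

At z = 3.6 mm: the cube (footprint 14.5×12.5) is included at this height (perimeter 54.00 mm); the 12×6 cube at (4.5, 8.5) contributes its full rectangle (perimeter 36.00 mm); the cube at (-3.5, 3) (footprint 12×24) is included at this height (perimeter 72.00 mm); Taking the union: the regions partially overlap (shared area 128.75 mm²), so the edge portions inside another operand are dropped and the merged outline is re-measured after clipping — boundary = 94.00 mm. Overall, the cross-section is a single solid region. Total boundary length (outer) = 94.00 mm.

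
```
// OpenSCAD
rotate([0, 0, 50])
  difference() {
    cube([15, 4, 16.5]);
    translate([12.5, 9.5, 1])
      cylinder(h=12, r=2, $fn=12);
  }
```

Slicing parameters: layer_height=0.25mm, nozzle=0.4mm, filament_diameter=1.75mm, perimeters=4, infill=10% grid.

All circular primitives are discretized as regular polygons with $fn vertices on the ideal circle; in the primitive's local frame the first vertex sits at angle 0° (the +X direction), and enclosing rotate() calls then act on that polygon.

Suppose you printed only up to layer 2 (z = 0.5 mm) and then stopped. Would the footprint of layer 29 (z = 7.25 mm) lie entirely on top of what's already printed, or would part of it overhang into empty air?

entirely on top

Compare the two slices. At z = 0.5: the cube is present — its section is the full 15×4 rectangle (area 60.00 mm²); the cylinder at (12.5, 9.5) does not reach this height (z outside [1, 13]); After the difference (first − rest): none of the subtracted shapes is present at this height, so the 15×4 cube is unchanged — area = 60.00 mm²; (whole slice rotated 50° about Z — lengths, areas and connectivity unchanged). At z = 7.25: the 15×4 cube contributes its full rectangle (area 60.00 mm²); the cylinder at (12.5, 9.5): section is a regular 12-gon, circumradius r=2 (area = (12/2)·2.000²·sin(360°/12) = 12.00 mm²); Subtracting the remaining from the first: starting from the 15×4 cube (60.00 mm²), the r=2 cylinder at (12.5, 9.5) misses the remaining region (no effect) — area = 60.00 mm²; (whole slice rotated 50° about Z — lengths, areas and connectivity unchanged). Checking containment: the cross-section at z = 7.25 is a subset of the cross-section at z = 0.5.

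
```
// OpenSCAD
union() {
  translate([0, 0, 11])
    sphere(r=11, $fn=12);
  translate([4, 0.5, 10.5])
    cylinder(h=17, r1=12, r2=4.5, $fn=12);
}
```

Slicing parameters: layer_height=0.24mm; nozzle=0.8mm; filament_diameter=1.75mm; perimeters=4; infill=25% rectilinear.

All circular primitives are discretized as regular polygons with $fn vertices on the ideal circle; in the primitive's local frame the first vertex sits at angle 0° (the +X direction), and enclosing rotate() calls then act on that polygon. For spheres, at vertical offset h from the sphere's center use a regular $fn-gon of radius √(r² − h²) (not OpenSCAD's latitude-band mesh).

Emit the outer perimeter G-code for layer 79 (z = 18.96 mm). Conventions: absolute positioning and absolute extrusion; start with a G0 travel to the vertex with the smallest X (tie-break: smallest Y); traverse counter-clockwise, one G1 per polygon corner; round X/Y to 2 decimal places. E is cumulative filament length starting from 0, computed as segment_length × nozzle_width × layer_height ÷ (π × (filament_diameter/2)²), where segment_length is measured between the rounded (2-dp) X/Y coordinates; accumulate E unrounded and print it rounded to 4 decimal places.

G0 X-7.59 Y0.00 Z18.96
G1 X-6.57 Y-3.80 E0.3141
G1 X-3.80 Y-6.57 E0.6268
G1 X0.00 Y-7.59 E0.9408
G1 X1.67 Y-7.14 E1.0789
G1 X4.00 Y-7.77 E1.2716
G1 X8.13 Y-6.66 E1.6129
G1 X11.16 Y-3.63 E1.9550
G1 X12.27 Y0.50 E2.2964
G1 X11.16 Y4.63 E2.6377
G1 X8.13 Y7.66 E2.9798
G1 X4.00 Y8.77 E3.3212
G1 X-0.13 Y7.66 E3.6625
G1 X-0.28 Y7.52 E3.6789
G1 X-3.80 Y6.57 E3.9700
G1 X-6.57 Y3.80 E4.2827
G1 X-7.59 Y0.00 E4.5967

At z = 18.96 mm: the sphere: section is a regular 12-gon, circumradius = √(r²−h²) = √(11²−7.96²) = 7.592; the cone at (4, 0.5) contributes a regular 12-gon of circumradius 8.268 (interpolated between r1=12 and r2=4.5 at t=0.498); Taking the union: the regions partially overlap (shared area 126.36 mm²), so overlapping operands fuse into one piece — 1 connected region. The outline is a single polygon with 16 vertices. Extrusion per mm of travel: 0.8 × 0.24 / (π × 0.875²) = 0.079824. Accumulating E over each segment gives final E = 4.5967.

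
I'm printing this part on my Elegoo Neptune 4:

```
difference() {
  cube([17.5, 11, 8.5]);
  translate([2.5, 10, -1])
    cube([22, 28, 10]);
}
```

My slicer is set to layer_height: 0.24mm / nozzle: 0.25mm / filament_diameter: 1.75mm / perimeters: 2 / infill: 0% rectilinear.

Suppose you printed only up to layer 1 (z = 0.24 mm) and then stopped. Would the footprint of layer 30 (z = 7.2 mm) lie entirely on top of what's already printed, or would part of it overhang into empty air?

entirely on top

Compare the two slices. At z = 0.24: the cube is present — its section is the full 17.5×11 rectangle (area 192.50 mm²); the cube at (2.5, 10) is present — its section is the full 22×28 rectangle (area 616.00 mm²); Taking the first minus the rest: starting from the 17.5×11 cube (192.50 mm²), the 22×28 cube at (2.5, 10) partially overlaps it — only the 15.00 mm² overlap (of its 616.00 mm²) is removed, clipping the outline — area = 177.50 mm². At z = 7.2: the cube (footprint 17.5×11) is included at this height (area 192.50 mm²); the cube at (2.5, 10) is present — its section is the full 22×28 rectangle (area 616.00 mm²); After the difference (first − rest): starting from the 17.5×11 cube (192.50 mm²), the 22×28 cube at (2.5, 10) partially overlaps it — only the 15.00 mm² overlap (of its 616.00 mm²) is removed, clipping the outline — area = 177.50 mm². Checking containment: the cross-section at z = 7.2 is a subset of the cross-section at z = 0.24.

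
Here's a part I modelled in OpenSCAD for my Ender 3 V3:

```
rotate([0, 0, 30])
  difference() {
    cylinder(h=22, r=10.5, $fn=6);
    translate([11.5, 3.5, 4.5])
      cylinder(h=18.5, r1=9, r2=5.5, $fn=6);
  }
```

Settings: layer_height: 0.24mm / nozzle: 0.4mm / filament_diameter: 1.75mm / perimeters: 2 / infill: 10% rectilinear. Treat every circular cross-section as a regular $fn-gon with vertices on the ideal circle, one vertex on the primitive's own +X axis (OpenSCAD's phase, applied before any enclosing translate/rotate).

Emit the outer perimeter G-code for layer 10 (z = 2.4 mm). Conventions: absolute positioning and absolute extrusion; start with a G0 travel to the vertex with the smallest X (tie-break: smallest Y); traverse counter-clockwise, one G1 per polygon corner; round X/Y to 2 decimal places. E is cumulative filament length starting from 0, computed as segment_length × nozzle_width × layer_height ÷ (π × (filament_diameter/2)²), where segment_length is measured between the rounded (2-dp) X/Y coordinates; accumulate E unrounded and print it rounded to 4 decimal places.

G0 X-9.09 Y-5.25 Z2.40
G1 X0.00 Y-10.50 E0.4190
G1 X9.09 Y-5.25 E0.8379
G1 X9.09 Y5.25 E1.2570
G1 X0.00 Y10.50 E1.6760
G1 X-9.09 Y5.25 E2.0949
G1 X-9.09 Y-5.25 E2.5140

At z = 2.4 mm: the cylinder: section is a regular 6-gon, circumradius r=10.5; the cone at (11.5, 3.5) is not intersected at this z (z outside [4.5, 23]); After the difference (first − rest): none of the subtracted shapes is present at this height, so the r=10.5 cylinder is unchanged — 1 connected region; (whole slice rotated 30° about Z — lengths, areas and connectivity unchanged). The outline is a single polygon with 6 vertices. Extrusion per mm of travel: 0.4 × 0.24 / (π × 0.875²) = 0.039912. Accumulating E over each segment gives final E = 2.5140.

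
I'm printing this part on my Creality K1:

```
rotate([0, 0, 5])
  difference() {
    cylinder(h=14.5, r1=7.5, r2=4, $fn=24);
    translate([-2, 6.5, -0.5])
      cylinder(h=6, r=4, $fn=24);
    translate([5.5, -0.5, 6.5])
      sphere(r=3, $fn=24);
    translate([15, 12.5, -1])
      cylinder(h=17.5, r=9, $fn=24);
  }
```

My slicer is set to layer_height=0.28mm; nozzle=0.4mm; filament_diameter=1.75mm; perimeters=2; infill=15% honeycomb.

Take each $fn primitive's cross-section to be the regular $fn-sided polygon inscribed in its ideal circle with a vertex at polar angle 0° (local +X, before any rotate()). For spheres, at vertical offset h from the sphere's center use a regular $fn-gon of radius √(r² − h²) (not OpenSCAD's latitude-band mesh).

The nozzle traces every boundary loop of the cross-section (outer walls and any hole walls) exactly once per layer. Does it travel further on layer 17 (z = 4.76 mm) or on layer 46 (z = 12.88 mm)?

Layer 17 (z = 4.76): the cone contributes a regular 24-gon of circumradius 6.351 (interpolated between r1=7.5 and r2=4 at t=0.328) (perimeter = 2·24·6.351·sin(180°/24) = 39.79 mm); the r=4 cylinder at (-2, 6.5) contributes a regular 24-gon of circumradius 4 (perimeter = 2·24·4.000·sin(180°/24) = 25.06 mm); the sphere at (5.5, -0.5): section is a regular 24-gon, circumradius = √(r²−h²) = √(3²−1.74²) = 2.444 (perimeter = 2·24·2.444·sin(180°/24) = 15.31 mm); the r=9 cylinder at (15, 12.5) gives a regular 24-gon of circumradius 9 (constant along its height) (perimeter = 2·24·9.000·sin(180°/24) = 56.39 mm); Taking the first minus the rest: starting from the cone, the r=4 cylinder at (-2, 6.5) partially overlaps it — only the 17.90 mm² overlap (of its 49.69 mm²) is removed, clipping the outline; the r=3 sphere at (5.5, -0.5) partially overlaps it — only the 12.34 mm² overlap (of its 18.55 mm²) is removed, clipping the outline; the r=9 cylinder at (15, 12.5) misses the remaining region (no effect) — boundary = 44.54 mm; (whole slice rotated 5° about Z — lengths, areas and connectivity unchanged). So its perimeter = 44.54 mm. Layer 46 (z = 12.88): the cone (r1=7.5→r2=4) has section circumradius 4.391 here — a regular 24-gon (perimeter = 2·24·4.391·sin(180°/24) = 27.51 mm); the cylinder at (-2, 6.5) is absent (z outside [-0.5, 5.5]); the sphere at (5.5, -0.5) is not intersected at this z (|z−center|=6.380 > r=3); the cylinder at (15, 12.5): section is a regular 24-gon, circumradius r=9 (perimeter = 2·24·9.000·sin(180°/24) = 56.39 mm); Subtracting the remaining from the first: starting from the cone, the r=9 cylinder at (15, 12.5) misses the remaining region (no effect) — boundary = 27.51 mm; (whole slice rotated 5° about Z — lengths, areas and connectivity unchanged). So its perimeter = 27.51 mm. Layer 17 is larger (44.54 vs 27.51 mm).

layer 17 (z = 4.76 mm)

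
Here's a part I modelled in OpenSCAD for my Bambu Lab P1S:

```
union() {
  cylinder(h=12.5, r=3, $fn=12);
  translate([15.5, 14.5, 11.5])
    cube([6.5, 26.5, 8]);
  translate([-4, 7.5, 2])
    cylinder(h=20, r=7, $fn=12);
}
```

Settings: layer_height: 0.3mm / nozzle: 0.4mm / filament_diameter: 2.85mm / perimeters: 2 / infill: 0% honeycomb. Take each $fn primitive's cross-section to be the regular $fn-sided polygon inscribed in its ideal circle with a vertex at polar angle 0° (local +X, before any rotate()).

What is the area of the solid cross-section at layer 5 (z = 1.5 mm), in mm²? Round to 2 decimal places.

At z = 1.5 mm: the cylinder: section is a regular 12-gon, circumradius r=3 (area = (12/2)·3.000²·sin(360°/12) = 27.00 mm²); the cube at (15.5, 14.5) is not intersected at this z (z outside [11.5, 19.5]); the cylinder at (-4, 7.5) is absent (z outside [2, 22]); Combining (union): only the r=3 cylinder is present, so the union is just that shape — area = 27.00 mm². Overall, the cross-section is a single solid region. Net area = 27.00 mm².

27.00 mm²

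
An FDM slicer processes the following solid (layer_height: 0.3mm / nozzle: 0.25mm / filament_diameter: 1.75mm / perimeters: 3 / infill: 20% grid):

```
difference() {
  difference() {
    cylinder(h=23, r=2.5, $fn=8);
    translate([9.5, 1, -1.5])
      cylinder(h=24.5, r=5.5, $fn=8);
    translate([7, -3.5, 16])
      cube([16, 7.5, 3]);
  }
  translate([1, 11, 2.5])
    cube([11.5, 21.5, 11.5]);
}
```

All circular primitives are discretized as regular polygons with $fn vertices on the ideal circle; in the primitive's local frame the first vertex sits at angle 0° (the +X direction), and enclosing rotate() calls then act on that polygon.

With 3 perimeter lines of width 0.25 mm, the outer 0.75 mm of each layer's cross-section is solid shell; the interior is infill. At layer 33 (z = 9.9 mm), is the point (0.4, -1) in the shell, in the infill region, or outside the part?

infill

At z = 9.9 mm: the r=2.5 cylinder gives a regular 8-gon of circumradius 2.5 (constant along its height); the cylinder at (9.5, 1): section is a regular 8-gon, circumradius r=5.5; the cube at (7, -3.5) is absent (z outside [16, 19]); After the difference (first − rest): starting from the r=2.5 cylinder, the r=5.5 cylinder at (9.5, 1) misses the remaining region (no effect) — 1 connected region; the cube at (1, 11) (footprint 11.5×21.5) is included at this height; Taking the first minus the rest: starting from that combined region, the 11.5×21.5 cube at (1, 11) misses the remaining region (no effect) — 1 connected region. Overall, the cross-section is a single solid region. The nearest boundary edge runs (1.77, -1.77)→(-0.00, -2.50); distance from the point to it = 1.23 mm. The point is inside the cross-section and 1.23 mm from the nearest boundary — more than the 0.75 mm shell width (3 × 0.25), so it's in the infill interior.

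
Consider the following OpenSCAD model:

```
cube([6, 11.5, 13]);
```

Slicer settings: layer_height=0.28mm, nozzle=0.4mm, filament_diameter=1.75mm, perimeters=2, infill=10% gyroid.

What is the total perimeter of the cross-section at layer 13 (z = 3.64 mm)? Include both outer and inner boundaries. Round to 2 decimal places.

35.00 mm

At z = 3.64 mm: the cube is present — its section is the full 6×11.5 rectangle (perimeter 35.00 mm). Overall, the cross-section is a single solid region. Total boundary length (outer) = 35.00 mm.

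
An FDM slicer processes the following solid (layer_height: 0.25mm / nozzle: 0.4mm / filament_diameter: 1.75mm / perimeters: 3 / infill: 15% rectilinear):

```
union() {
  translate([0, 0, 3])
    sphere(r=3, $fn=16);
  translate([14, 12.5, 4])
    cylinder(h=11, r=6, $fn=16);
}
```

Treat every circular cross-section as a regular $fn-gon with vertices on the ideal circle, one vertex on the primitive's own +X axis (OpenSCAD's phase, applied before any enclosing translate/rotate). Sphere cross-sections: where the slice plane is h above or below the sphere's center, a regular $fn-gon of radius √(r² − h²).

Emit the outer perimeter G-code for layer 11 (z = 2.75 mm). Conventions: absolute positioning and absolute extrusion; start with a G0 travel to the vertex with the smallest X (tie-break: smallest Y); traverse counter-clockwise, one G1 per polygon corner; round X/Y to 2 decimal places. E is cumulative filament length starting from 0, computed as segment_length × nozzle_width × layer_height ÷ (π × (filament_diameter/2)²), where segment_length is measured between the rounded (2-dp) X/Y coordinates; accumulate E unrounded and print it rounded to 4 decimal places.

At z = 2.75 mm: the r=3 sphere slices to a regular 16-gon of circumradius 2.990 (√(r²−h²) with h=0.25 from center); the cylinder at (14, 12.5) does not reach this height (z outside [4, 15]); Taking the union: only the r=3 sphere is present, so the union is just that shape — 1 connected region. The outline is a single polygon with 16 vertices. Extrusion per mm of travel: 0.4 × 0.25 / (π × 0.875²) = 0.041575. Accumulating E over each segment gives final E = 0.7752.

G0 X-2.99 Y0.00 Z2.75
G1 X-2.76 Y-1.14 E0.0484
G1 X-2.11 Y-2.11 E0.0969
G1 X-1.14 Y-2.76 E0.1454
G1 X0.00 Y-2.99 E0.1938
G1 X1.14 Y-2.76 E0.2421
G1 X2.11 Y-2.11 E0.2907
G1 X2.76 Y-1.14 E0.3392
G1 X2.99 Y0.00 E0.3876
G1 X2.76 Y1.14 E0.4359
G1 X2.11 Y2.11 E0.4845
G1 X1.14 Y2.76 E0.5330
G1 X0.00 Y2.99 E0.5814
G1 X-1.14 Y2.76 E0.6297
G1 X-2.11 Y2.11 E0.6783
G1 X-2.76 Y1.14 E0.7268
G1 X-2.99 Y0.00 E0.7752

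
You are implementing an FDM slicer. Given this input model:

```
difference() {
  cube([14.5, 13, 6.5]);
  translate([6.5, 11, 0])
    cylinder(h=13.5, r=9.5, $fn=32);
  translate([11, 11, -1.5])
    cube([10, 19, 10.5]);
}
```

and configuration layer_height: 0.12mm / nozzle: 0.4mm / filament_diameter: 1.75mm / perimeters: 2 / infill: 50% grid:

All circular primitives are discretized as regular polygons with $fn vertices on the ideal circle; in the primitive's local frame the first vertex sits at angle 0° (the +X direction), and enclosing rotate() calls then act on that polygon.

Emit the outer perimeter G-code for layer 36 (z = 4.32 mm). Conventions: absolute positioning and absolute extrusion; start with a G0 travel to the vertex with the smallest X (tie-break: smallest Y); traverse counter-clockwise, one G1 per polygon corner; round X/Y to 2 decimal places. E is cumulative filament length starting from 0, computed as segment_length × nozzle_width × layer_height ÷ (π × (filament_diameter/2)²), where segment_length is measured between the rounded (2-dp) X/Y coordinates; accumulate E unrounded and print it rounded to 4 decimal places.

At z = 4.32 mm: the 14.5×13 cube contributes its full rectangle; the r=9.5 cylinder at (6.5, 11) gives a regular 32-gon of circumradius 9.5 (constant along its height); the cube at (11, 11) (footprint 10×19) is included at this height; After the difference (first − rest): starting from the 14.5×13 cube, the r=9.5 cylinder at (6.5, 11) partially overlaps it — only the 150.68 mm² overlap (of its 281.71 mm²) is removed, clipping the outline; the 10×19 cube at (11, 11) misses the remaining region (no effect) — 1 connected region. The outline is a single polygon with 13 vertices. Extrusion per mm of travel: 0.4 × 0.12 / (π × 0.875²) = 0.019956. Accumulating E over each segment gives final E = 0.8223.

G0 X0.00 Y0.00 Z4.32
G1 X14.50 Y0.00 E0.2894
G1 X14.50 Y5.91 E0.4073
G1 X14.40 Y5.72 E0.4116
G1 X13.22 Y4.28 E0.4487
G1 X11.78 Y3.10 E0.4859
G1 X10.14 Y2.22 E0.5230
G1 X8.35 Y1.68 E0.5603
G1 X6.50 Y1.50 E0.5974
G1 X4.65 Y1.68 E0.6345
G1 X2.86 Y2.22 E0.6718
G1 X1.22 Y3.10 E0.7090
G1 X0.00 Y4.10 E0.7405
G1 X0.00 Y0.00 E0.8223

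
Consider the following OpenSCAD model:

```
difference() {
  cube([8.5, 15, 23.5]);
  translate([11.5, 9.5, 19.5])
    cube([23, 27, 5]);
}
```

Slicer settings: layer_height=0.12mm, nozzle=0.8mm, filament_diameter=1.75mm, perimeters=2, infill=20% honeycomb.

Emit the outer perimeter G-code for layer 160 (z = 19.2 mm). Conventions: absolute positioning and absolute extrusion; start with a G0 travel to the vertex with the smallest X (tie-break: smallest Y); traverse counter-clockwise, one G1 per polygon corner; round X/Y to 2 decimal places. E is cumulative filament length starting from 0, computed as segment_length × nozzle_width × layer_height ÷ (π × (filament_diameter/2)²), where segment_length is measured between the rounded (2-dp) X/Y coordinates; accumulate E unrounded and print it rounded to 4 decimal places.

At z = 19.2 mm: the cube is present — its section is the full 8.5×15 rectangle; the cube at (11.5, 9.5) does not reach this height (z outside [19.5, 24.5]); After the difference (first − rest): none of the subtracted shapes is present at this height, so the 8.5×15 cube is unchanged — 1 connected region. The outline is a single polygon with 4 vertices. Extrusion per mm of travel: 0.8 × 0.12 / (π × 0.875²) = 0.039912. Accumulating E over each segment gives final E = 1.8759.

G0 X0.00 Y0.00 Z19.20
G1 X8.50 Y0.00 E0.3393
G1 X8.50 Y15.00 E0.9379
G1 X0.00 Y15.00 E1.2772
G1 X0.00 Y0.00 E1.8759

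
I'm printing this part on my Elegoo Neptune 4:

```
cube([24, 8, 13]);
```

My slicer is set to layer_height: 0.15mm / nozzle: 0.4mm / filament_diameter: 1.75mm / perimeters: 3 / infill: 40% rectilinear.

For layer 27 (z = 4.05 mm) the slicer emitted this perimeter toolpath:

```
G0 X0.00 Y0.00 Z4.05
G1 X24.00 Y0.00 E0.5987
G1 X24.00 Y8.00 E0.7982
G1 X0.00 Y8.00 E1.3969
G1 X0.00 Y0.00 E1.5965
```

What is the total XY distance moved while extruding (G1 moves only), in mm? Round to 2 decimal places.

Sum the Euclidean lengths of each G1 segment: total = 64.00 mm.

64.00 mm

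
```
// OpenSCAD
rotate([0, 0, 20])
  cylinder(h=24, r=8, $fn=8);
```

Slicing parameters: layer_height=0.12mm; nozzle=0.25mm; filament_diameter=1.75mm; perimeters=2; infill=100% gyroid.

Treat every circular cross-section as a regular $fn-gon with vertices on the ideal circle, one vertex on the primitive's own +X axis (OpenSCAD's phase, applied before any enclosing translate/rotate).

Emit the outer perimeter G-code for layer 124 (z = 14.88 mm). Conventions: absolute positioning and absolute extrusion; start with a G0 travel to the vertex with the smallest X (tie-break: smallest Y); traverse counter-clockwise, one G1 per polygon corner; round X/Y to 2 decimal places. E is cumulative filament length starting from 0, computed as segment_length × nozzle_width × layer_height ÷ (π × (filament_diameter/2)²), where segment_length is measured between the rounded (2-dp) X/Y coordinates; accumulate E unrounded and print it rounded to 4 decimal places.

G0 X-7.52 Y-2.74 Z14.88
G1 X-3.38 Y-7.25 E0.0764
G1 X2.74 Y-7.52 E0.1528
G1 X7.25 Y-3.38 E0.2291
G1 X7.52 Y2.74 E0.3055
G1 X3.38 Y7.25 E0.3819
G1 X-2.74 Y7.52 E0.4583
G1 X-7.25 Y3.38 E0.5346
G1 X-7.52 Y-2.74 E0.6111

At z = 14.88 mm: the cylinder: section is a regular 8-gon, circumradius r=8; (whole slice rotated 20° about Z — lengths, areas and connectivity unchanged). The outline is a single polygon with 8 vertices. Extrusion per mm of travel: 0.25 × 0.12 / (π × 0.875²) = 0.012473. Accumulating E over each segment gives final E = 0.6111.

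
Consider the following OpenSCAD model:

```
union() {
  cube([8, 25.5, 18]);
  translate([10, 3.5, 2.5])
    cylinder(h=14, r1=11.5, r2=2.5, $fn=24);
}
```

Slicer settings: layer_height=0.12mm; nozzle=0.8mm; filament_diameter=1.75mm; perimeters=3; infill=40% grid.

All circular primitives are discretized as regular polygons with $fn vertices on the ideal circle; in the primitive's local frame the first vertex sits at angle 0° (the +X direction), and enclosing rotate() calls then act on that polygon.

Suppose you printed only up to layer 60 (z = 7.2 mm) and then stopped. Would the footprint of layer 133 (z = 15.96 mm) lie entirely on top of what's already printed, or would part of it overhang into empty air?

entirely on top

Compare the two slices. At z = 7.2: the 8×25.5 cube contributes its full rectangle (area 204.00 mm²); the cone at (10, 3.5): at t=0.336 of its height the radius interpolates to r₁+(r₂−r₁)t = 8.479, giving a regular 24-gon of that circumradius (area = (24/2)·8.479²·sin(360°/24) = 223.27 mm²); Merging all regions: the regions partially overlap — summed areas 427.27 mm² minus the doubly-counted overlap 60.75 mm² gives 366.52 mm² — area = 366.52 mm². At z = 15.96: the cube is present — its section is the full 8×25.5 rectangle (area 204.00 mm²); the cone at (10, 3.5) contributes a regular 24-gon of circumradius 2.847 (interpolated between r1=11.5 and r2=2.5 at t=0.961) (area = (24/2)·2.847²·sin(360°/24) = 25.18 mm²); Taking the union: the regions partially overlap — summed areas 229.18 mm² minus the doubly-counted overlap 2.29 mm² gives 226.88 mm² — area = 226.88 mm². Checking containment: the cross-section at z = 15.96 is a subset of the cross-section at z = 7.2.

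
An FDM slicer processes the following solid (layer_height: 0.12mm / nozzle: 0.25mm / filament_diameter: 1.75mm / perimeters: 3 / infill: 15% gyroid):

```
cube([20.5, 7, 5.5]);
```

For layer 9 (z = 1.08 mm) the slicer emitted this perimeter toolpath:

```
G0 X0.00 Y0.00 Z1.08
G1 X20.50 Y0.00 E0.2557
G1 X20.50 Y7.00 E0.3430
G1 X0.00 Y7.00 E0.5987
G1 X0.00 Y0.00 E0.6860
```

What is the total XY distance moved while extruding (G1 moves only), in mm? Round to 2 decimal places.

55.00 mm

Sum the Euclidean lengths of each G1 segment: total = 55.00 mm.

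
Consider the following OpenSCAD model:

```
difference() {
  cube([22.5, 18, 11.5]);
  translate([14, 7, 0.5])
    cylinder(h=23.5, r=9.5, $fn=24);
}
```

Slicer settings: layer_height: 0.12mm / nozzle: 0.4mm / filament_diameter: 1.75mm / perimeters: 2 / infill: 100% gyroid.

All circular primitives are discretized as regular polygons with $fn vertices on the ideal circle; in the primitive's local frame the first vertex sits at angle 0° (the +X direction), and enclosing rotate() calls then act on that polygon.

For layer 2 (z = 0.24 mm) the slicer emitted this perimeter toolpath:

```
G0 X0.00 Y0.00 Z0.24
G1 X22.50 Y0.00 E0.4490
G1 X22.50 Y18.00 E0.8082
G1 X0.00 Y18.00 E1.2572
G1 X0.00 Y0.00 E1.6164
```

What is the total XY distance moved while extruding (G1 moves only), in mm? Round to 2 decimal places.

81.00 mm

Sum the Euclidean lengths of each G1 segment: total = 81.00 mm.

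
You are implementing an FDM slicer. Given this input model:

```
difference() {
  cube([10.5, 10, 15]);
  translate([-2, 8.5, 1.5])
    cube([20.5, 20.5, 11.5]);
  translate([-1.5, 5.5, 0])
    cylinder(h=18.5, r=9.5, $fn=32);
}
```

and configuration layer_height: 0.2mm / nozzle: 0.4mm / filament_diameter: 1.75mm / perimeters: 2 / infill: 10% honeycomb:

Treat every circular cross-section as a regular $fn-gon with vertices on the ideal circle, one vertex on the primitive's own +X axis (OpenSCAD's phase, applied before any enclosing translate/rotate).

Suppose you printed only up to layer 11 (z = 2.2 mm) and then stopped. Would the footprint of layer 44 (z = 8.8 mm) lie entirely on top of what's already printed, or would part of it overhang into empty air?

Compare the two slices. At z = 2.2: the 10.5×10 cube contributes its full rectangle (area 105.00 mm²); the cube at (-2, 8.5) is present — its section is the full 20.5×20.5 rectangle (area 420.25 mm²); the r=9.5 cylinder at (-1.5, 5.5) gives a regular 32-gon of circumradius 9.5 (constant along its height) (area = (32/2)·9.500²·sin(360°/32) = 281.71 mm²); Subtracting the remaining from the first: starting from the 10.5×10 cube (105.00 mm²), the 20.5×20.5 cube at (-2, 8.5) partially overlaps it — only the 15.75 mm² overlap (of its 420.25 mm²) is removed, clipping the outline; the r=9.5 cylinder at (-1.5, 5.5) partially overlaps it — only the 64.16 mm² overlap (of its 281.71 mm²) is removed, clipping the outline — area = 25.09 mm². At z = 8.8: the 10.5×10 cube contributes its full rectangle (area 105.00 mm²); the cube at (-2, 8.5) is present — its section is the full 20.5×20.5 rectangle (area 420.25 mm²); the r=9.5 cylinder at (-1.5, 5.5) gives a regular 32-gon of circumradius 9.5 (constant along its height) (area = (32/2)·9.500²·sin(360°/32) = 281.71 mm²); After the difference (first − rest): starting from the 10.5×10 cube (105.00 mm²), the 20.5×20.5 cube at (-2, 8.5) partially overlaps it — only the 15.75 mm² overlap (of its 420.25 mm²) is removed, clipping the outline; the r=9.5 cylinder at (-1.5, 5.5) partially overlaps it — only the 64.16 mm² overlap (of its 281.71 mm²) is removed, clipping the outline — area = 25.09 mm². Checking containment: the cross-section at z = 8.8 is a subset of the cross-section at z = 2.2.

entirely on top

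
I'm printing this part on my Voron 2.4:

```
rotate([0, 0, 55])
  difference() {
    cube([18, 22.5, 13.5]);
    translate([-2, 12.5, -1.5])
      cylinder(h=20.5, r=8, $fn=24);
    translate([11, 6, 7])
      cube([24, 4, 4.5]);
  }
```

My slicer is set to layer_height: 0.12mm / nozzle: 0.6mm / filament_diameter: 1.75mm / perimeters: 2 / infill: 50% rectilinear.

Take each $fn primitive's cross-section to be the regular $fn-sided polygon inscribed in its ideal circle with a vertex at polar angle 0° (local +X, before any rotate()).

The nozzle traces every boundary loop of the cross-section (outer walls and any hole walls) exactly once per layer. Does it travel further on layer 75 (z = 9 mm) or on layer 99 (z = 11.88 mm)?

layer 75 (z = 9 mm)

Layer 75 (z = 9): the cube (footprint 18×22.5) is included at this height (perimeter 81.00 mm); the r=8 cylinder at (-2, 12.5) gives a regular 24-gon of circumradius 8 (constant along its height) (perimeter = 2·24·8.000·sin(180°/24) = 50.12 mm); the cube at (11, 6) is present — its section is the full 24×4 rectangle (perimeter 56.00 mm); Subtracting the remaining from the first: starting from the 18×22.5 cube, the r=8 cylinder at (-2, 12.5) partially overlaps it — only the 67.91 mm² overlap (of its 198.77 mm²) is removed, clipping the outline; the 24×4 cube at (11, 6) partially overlaps it — only the 28.00 mm² overlap (of its 96.00 mm²) is removed, clipping the outline — boundary = 100.55 mm; (rotated 55° about Z; rotation is an isometry so areas/perimeters/island counts are preserved). So its perimeter = 100.55 mm. Layer 99 (z = 11.88): the 18×22.5 cube contributes its full rectangle (perimeter 81.00 mm); the r=8 cylinder at (-2, 12.5) gives a regular 24-gon of circumradius 8 (constant along its height) (perimeter = 2·24·8.000·sin(180°/24) = 50.12 mm); the cube at (11, 6) does not reach this height (z outside [7, 11.5]); After the difference (first − rest): starting from the 18×22.5 cube, the r=8 cylinder at (-2, 12.5) partially overlaps it — only the 67.91 mm² overlap (of its 198.77 mm²) is removed, clipping the outline — boundary = 86.55 mm; (rotated 55° about Z; rotation is an isometry so areas/perimeters/island counts are preserved). So its perimeter = 86.55 mm. Layer 75 is larger (100.55 vs 86.55 mm).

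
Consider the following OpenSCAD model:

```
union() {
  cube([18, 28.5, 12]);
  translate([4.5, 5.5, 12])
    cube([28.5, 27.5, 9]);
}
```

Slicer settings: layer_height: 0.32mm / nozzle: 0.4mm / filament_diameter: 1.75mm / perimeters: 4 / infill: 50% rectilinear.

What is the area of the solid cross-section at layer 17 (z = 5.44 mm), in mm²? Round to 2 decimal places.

513.00 mm²

At z = 5.44 mm: the 18×28.5 cube contributes its full rectangle (area 513.00 mm²); the cube at (4.5, 5.5) is not intersected at this z (z outside [12, 21]); Merging all regions: only the 18×28.5 cube is present, so the union is just that shape — area = 513.00 mm². Overall, the cross-section is a single solid region. Net area = 513.00 mm².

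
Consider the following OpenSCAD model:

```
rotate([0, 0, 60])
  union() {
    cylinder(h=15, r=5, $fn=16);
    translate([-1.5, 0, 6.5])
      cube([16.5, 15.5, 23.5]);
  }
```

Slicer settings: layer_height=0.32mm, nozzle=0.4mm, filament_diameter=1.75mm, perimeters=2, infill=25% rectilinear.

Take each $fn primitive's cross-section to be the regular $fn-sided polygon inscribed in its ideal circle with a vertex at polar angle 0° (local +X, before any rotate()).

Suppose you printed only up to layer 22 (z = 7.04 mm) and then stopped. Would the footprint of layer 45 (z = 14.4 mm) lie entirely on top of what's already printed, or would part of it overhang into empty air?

Compare the two slices. At z = 7.04: the r=5 cylinder contributes a regular 16-gon of circumradius 5 (area = (16/2)·5.000²·sin(360°/16) = 76.54 mm²); the 16.5×15.5 cube at (-1.5, 0) contributes its full rectangle (area 255.75 mm²); Taking the union: the regions partially overlap — summed areas 332.29 mm² minus the doubly-counted overlap 26.41 mm² gives 305.88 mm² — area = 305.88 mm²; (whole slice rotated 60° about Z — lengths, areas and connectivity unchanged). At z = 14.4: the cylinder: section is a regular 16-gon, circumradius r=5 (area = (16/2)·5.000²·sin(360°/16) = 76.54 mm²); the cube at (-1.5, 0) (footprint 16.5×15.5) is included at this height (area 255.75 mm²); Combining (union): the regions partially overlap — summed areas 332.29 mm² minus the doubly-counted overlap 26.41 mm² gives 305.88 mm² — area = 305.88 mm²; (rotated 60° about Z; rotation is an isometry so areas/perimeters/island counts are preserved). Checking containment: the cross-section at z = 14.4 is a subset of the cross-section at z = 7.04.

entirely on top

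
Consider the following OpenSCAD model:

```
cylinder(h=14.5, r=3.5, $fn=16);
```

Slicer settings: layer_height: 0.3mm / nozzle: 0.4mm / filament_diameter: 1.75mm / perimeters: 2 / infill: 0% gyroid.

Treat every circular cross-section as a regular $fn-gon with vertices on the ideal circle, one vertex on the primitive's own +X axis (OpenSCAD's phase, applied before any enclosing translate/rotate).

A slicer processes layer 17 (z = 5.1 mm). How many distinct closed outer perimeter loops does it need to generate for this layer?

1

At z = 5.1 mm: the cylinder: section is a regular 16-gon, circumradius r=3.5. The result has 1 disconnected region.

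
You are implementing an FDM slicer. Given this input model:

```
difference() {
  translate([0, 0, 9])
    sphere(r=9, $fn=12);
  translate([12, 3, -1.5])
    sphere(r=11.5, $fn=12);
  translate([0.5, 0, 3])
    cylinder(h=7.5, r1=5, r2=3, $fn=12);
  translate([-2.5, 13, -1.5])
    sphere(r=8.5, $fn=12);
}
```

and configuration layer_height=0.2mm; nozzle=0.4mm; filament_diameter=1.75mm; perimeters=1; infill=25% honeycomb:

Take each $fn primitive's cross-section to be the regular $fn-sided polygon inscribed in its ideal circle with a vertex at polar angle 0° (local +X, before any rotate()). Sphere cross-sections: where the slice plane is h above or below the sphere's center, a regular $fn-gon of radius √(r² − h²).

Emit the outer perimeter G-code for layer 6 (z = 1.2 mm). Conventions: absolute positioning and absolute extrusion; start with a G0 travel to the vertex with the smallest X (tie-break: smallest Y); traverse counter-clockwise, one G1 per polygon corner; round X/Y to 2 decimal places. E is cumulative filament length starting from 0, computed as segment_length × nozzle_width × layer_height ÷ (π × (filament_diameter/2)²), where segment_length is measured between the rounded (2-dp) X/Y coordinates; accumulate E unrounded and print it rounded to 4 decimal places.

At z = 1.2 mm: the r=9 sphere contributes a regular 12-gon of circumradius √(9²−7.8²) = 4.490; the r=11.5 sphere at (12, 3) contributes a regular 12-gon of circumradius √(11.5²−2.7²) = 11.179; the cone at (0.5, 0) is not intersected at this z (z outside [3, 10.5]); the r=8.5 sphere at (-2.5, 13) slices to a regular 12-gon of circumradius 8.060 (√(r²−h²) with h=2.7 from center); After the difference (first − rest): starting from the r=9 sphere, the r=11.5 sphere at (12, 3) partially overlaps it — only the 16.07 mm² overlap (of its 374.88 mm²) is removed, clipping the outline; the r=8.5 sphere at (-2.5, 13) misses the remaining region (no effect) — 1 connected region. The outline is a single polygon with 12 vertices. Extrusion per mm of travel: 0.4 × 0.2 / (π × 0.875²) = 0.033260. Accumulating E over each segment gives final E = 0.8745.

G0 X-4.49 Y0.00 Z1.20
G1 X-3.89 Y-2.24 E0.0771
G1 X-2.24 Y-3.89 E0.1547
G1 X0.00 Y-4.49 E0.2319
G1 X2.24 Y-3.89 E0.3090
G1 X2.93 Y-3.20 E0.3415
G1 X2.32 Y-2.59 E0.3701
G1 X0.82 Y3.00 E0.5626
G1 X1.14 Y4.18 E0.6033
G1 X0.00 Y4.49 E0.6426
G1 X-2.24 Y3.89 E0.7197
G1 X-3.89 Y2.24 E0.7973
G1 X-4.49 Y0.00 E0.8745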